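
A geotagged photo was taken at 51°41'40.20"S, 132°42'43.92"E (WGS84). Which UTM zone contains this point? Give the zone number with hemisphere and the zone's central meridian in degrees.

UTM zone = ⌊(λ + 180)/6⌋ + 1; 132.7122° ∈ [132°, 138°) → zone 53.
Hemisphere: S (φ < 0).
Central meridian λ₀ = 6×53 − 183 = 135°.

Zone 53S, central meridian 135°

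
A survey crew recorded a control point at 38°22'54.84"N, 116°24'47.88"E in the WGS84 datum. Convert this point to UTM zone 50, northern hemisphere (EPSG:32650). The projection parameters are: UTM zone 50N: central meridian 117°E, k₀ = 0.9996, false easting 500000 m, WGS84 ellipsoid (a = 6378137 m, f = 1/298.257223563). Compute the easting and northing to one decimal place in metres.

E 448757.4 m, N 4248351.9 m

Zone 50 central meridian λ₀ = 6×50 − 183 = 117°; Δλ = -0.5867°.
Transverse Mercator on WGS84 with k₀ = 0.9996 gives E = 448757.375 m, N = 4248351.901 m.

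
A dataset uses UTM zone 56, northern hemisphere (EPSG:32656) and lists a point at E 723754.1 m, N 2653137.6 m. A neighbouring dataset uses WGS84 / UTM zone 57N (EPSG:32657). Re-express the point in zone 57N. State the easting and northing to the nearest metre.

UTM 56N → geographic: φ = 23.97439977°, λ = 155.19910000°.
UTM 57N (λ₀ = 159°) forward: E = 113138.585 m, N = 2656611.361 m.

E 113139 m, N 2656611 m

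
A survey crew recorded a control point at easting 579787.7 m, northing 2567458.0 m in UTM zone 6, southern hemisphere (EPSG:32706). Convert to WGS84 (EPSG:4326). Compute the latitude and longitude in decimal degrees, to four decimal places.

lat -66.9999°, lon -145.1699°

Zone 6S: λ₀ = -147°, k₀ = 0.9996, false easting 500000 m, false northing 10000000 m.
Meridian distance M = (N − FN)/k₀ = -7435516.2 m.
Inverse transverse Mercator on WGS84 gives φ = -66.99989956°, λ = -145.16990034°.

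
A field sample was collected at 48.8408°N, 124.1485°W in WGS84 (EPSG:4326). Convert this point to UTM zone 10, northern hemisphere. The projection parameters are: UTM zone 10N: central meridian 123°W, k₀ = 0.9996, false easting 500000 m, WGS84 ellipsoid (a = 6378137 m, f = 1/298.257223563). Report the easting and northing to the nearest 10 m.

Zone 10 central meridian λ₀ = 6×10 − 183 = -123°; Δλ = -1.1485°.
Transverse Mercator on WGS84 with k₀ = 0.9996 gives E = 415729.153 m, N = 5410394.451 m.

E 415730 m, N 5410390 m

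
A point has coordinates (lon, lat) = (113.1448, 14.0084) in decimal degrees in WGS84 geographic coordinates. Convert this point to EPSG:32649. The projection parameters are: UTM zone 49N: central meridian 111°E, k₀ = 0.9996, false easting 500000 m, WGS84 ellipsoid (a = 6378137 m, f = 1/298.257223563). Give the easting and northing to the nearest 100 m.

E 731700 m, N 1549700 m

Zone 49 central meridian λ₀ = 6×49 − 183 = 111°; Δλ = +2.1448°.
Transverse Mercator on WGS84 with k₀ = 0.9996 gives E = 731658.295 m, N = 1549705.237 m.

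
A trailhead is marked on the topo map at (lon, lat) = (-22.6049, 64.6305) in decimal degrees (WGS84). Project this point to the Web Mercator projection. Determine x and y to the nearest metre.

Web Mercator is spherical with R = a = 6378137 m.
x = R·λ = 6378137 × -0.394529932 = -2516365.957 m.
y = R·ln tan(π/4 + φ/2) = 6378137 × 1.491299076 = 9511709.814 m.

x -2516366 m, y 9511710 m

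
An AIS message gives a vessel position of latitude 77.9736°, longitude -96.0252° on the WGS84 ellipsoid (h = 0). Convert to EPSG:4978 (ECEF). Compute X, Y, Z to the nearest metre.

X -139945 m, Y -1325874 m, Z 6216323 m

WGS84: a = 6378137 m, e² = 0.006694380; N(φ) = a/√(1−e²sin²φ) = 6398657.588 m.
X = (N+h)·cosφ·cosλ = -139944.633 m; Y = (N+h)·cosφ·sinλ = -1325874.392 m; Z = (N(1−e²)+h)·sinφ = 6216323.031 m.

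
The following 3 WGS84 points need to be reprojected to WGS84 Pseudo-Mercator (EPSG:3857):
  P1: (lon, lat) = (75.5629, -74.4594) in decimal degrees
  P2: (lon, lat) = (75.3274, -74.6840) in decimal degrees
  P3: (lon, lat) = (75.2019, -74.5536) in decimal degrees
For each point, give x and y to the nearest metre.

P1: x 8411624 m, y -12703725 m; P2: x 8385408 m, y -12797709 m; P3: x 8371437 m, y -12742981 m

Web Mercator: x = R·λ, y = R·ln tan(π/4+φ/2), R = 6378137 m.
P1 (-74.4594°, 75.5629°) → (8411623.551, -12703724.906) m.
P2 (-74.6840°, 75.3274°) → (8385407.811, -12797708.967) m.
P3 (-74.5536°, 75.2019°) → (8371437.215, -12742980.569) m.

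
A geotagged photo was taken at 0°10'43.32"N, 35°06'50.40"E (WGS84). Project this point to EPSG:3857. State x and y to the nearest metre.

x 3908873 m, y 19893 m

Web Mercator is spherical with R = a = 6378137 m.
x = R·λ = 6378137 × 0.612854914 = 3908872.600 m.
y = R·ln tan(π/4 + φ/2) = 6378137 × 0.003118908 = 19892.825 m.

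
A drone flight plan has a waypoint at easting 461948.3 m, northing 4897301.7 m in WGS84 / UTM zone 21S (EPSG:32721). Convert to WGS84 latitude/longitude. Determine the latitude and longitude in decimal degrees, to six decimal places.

Zone 21S: λ₀ = -57°, k₀ = 0.9996, false easting 500000 m, false northing 10000000 m.
Meridian distance M = (N − FN)/k₀ = -5104740.2 m.
Inverse transverse Mercator on WGS84 gives φ = -46.07680039°, λ = -57.49210037°.

lat -46.076800°, lon -57.492100°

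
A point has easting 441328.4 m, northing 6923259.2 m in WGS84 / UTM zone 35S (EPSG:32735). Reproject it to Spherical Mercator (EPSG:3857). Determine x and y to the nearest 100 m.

Unproject from UTM 35S (λ₀ = 27°) → φ = -27.81400005°, λ = 26.40429990°.
Web Mercator (R = 6378137 m): x = 2939313.219 m, y = -3225543.626 m.

x 2939300 m, y -3225500 m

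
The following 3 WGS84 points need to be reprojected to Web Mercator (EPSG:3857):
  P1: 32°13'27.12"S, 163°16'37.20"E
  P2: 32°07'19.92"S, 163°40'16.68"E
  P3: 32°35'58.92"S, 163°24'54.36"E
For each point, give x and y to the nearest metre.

Web Mercator: x = R·λ, y = R·ln tan(π/4+φ/2), R = 6378137 m.
P1 (-32.2242°, 163.2770°) → (18175912.498, -3792776.475) m.
P2 (-32.1222°, 163.6713°) → (18219805.773, -3779361.987) m.
P3 (-32.5997°, 163.4151°) → (18191285.720, -3842290.576) m.

P1: x 18175912 m, y -3792776 m; P2: x 18219806 m, y -3779362 m; P3: x 18191286 m, y -3842291 m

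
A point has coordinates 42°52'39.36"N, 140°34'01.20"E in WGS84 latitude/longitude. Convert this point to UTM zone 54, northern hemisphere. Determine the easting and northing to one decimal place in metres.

Zone 54 central meridian λ₀ = 6×54 − 183 = 141°; Δλ = -0.4330°.
Transverse Mercator on WGS84 with k₀ = 0.9996 gives E = 464636.884 m, N = 4747313.554 m.

E 464636.9 m, N 4747313.6 m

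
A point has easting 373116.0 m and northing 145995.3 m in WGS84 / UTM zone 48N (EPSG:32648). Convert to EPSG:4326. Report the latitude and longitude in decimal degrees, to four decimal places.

lat 1.3206°, lon 103.8595°

Zone 48N: λ₀ = 105°, k₀ = 0.9996, false easting 500000 m.
Meridian distance M = (N − FN)/k₀ = 146053.7 m.
Inverse transverse Mercator on WGS84 gives φ = 1.32059959°, λ = 103.85950035°.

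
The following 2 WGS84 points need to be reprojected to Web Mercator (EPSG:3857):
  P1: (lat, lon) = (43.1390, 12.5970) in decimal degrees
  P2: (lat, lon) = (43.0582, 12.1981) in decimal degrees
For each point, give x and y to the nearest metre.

P1: x 1402292 m, y 5333153 m; P2: x 1357886 m, y 5320835 m

Web Mercator: x = R·λ, y = R·ln tan(π/4+φ/2), R = 6378137 m.
P1 (43.1390°, 12.5970°) → (1402291.626, 5333153.053) m.
P2 (43.0582°, 12.1981°) → (1357886.281, 5320834.680) m.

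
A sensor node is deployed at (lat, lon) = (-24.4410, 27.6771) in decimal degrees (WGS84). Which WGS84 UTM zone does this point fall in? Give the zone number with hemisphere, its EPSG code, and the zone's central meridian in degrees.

Zone 35S (EPSG:32735), central meridian 27°

UTM zone = ⌊(λ + 180)/6⌋ + 1; 27.6771° ∈ [24°, 30°) → zone 35.
Hemisphere: S (φ < 0).
Central meridian λ₀ = 6×35 − 183 = 27°.
EPSG code: 32735.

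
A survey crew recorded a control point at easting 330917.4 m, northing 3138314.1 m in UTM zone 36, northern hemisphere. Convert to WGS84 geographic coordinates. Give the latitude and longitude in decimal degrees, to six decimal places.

lat 28.360200°, lon 31.274700°

Zone 36N: λ₀ = 33°, k₀ = 0.9996, false easting 500000 m.
Meridian distance M = (N − FN)/k₀ = 3139569.9 m.
Inverse transverse Mercator on WGS84 gives φ = 28.36019995°, λ = 31.274699502°.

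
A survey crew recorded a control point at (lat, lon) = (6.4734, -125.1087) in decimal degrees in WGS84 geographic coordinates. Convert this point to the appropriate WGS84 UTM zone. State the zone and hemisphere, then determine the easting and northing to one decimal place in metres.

Longitude -125.1087° lies in the 6° band [-126°, -120°), giving zone 10; latitude is north of the equator, so 10N.
Zone 10 central meridian λ₀ = 6×10 − 183 = -123°; Δλ = -2.1087°.
Transverse Mercator on WGS84 with k₀ = 0.9996 gives E = 266788.933 m, N = 716019.695 m.

Zone 10N: E 266788.9 m, N 716019.7 m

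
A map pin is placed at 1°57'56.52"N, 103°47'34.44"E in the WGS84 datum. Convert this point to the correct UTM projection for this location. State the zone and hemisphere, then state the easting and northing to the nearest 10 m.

Longitude 103.7929° lies in the 6° band [102°, 108°), giving zone 48; latitude is north of the equator, so 48N.
Zone 48 central meridian λ₀ = 6×48 − 183 = 105°; Δλ = -1.2071°.
Transverse Mercator on WGS84 with k₀ = 0.9996 gives E = 365748.530 m, N = 217318.282 m.

Zone 48N: E 365750 m, N 217320 m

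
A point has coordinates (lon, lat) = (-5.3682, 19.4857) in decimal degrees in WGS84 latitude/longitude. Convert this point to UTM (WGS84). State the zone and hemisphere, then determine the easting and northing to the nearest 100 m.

Longitude -5.3682° lies in the 6° band [-6°, 0°), giving zone 30; latitude is north of the equator, so 30N.
Zone 30 central meridian λ₀ = 6×30 − 183 = -3°; Δλ = -2.3682°.
Transverse Mercator on WGS84 with k₀ = 0.9996 gives E = 251423.897 m, N = 2156284.810 m.

Zone 30N: E 251400 m, N 2156300 m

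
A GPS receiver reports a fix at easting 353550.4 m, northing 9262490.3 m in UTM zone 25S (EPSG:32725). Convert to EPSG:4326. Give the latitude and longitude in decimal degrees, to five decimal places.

lat -6.67040°, lon -34.32490°

Zone 25S: λ₀ = -33°, k₀ = 0.9996, false easting 500000 m, false northing 10000000 m.
Meridian distance M = (N − FN)/k₀ = -737804.8 m.
Inverse transverse Mercator on WGS84 gives φ = -6.67040010°, λ = -34.32489977°.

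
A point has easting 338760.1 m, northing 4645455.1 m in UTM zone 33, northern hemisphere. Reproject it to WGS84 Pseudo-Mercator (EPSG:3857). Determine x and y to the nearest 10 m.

x 1453250 m, y 5152680 m

Unproject from UTM 33N (λ₀ = 15°) → φ = 41.94459989°, λ = 13.05479940°.
Web Mercator (R = 6378137 m): x = 1453253.622 m, y = 5152684.386 m.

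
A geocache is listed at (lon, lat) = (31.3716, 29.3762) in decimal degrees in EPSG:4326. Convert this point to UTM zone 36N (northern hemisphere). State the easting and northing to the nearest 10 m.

Zone 36 central meridian λ₀ = 6×36 − 183 = 33°; Δλ = -1.6284°.
Transverse Mercator on WGS84 with k₀ = 0.9996 gives E = 341960.539 m, N = 3250768.378 m.

E 341960 m, N 3250770 m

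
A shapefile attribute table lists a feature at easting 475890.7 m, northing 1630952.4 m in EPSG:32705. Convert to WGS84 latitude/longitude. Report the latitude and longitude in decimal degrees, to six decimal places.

Zone 5S: λ₀ = -153°, k₀ = 0.9996, false easting 500000 m, false northing 10000000 m.
Meridian distance M = (N − FN)/k₀ = -8372396.6 m.
Inverse transverse Mercator on WGS84 gives φ = -75.40569988°, λ = -153.85719864°.

lat -75.405700°, lon -153.857199°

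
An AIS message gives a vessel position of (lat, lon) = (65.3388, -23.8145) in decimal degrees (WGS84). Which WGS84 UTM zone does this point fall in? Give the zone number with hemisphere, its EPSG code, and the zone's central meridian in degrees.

Zone 27N (EPSG:32627), central meridian -21°

UTM zone = ⌊(λ + 180)/6⌋ + 1; -23.8145° ∈ [-24°, -18°) → zone 27.
Hemisphere: N (φ ≥ 0).
Central meridian λ₀ = 6×27 − 183 = -21°.
EPSG code: 32627.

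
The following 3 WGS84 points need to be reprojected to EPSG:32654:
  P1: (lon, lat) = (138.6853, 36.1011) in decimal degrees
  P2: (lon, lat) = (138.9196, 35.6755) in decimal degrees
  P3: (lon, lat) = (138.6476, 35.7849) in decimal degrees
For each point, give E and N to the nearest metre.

UTM zone 54N: λ₀ = 141°, k₀ = 0.9996.
P1 (36.1011°, 138.6853°) → (291630.716, 3997642.775) m.
P2 (35.6755°, 138.9196°) → (311720.018, 3949951.625) m.
P3 (35.7849°, 138.6476°) → (287390.479, 3962644.140) m.

P1: E 291631 m, N 3997643 m; P2: E 311720 m, N 3949952 m; P3: E 287390 m, N 3962644 m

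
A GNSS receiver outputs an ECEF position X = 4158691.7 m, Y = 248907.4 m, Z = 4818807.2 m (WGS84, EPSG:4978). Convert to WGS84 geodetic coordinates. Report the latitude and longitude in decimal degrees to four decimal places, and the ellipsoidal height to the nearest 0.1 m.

lat 49.3449°, lon 3.4252°, h 4179.9 m

λ = atan2(Y, X) = 3.42519993°; p = √(X²+Y²) = 4166133.9 m.
Bowring's method on WGS84 (a = 6378137 m, b = 6356752.314 m) gives φ = 49.34489990°, h = 4179.860 m.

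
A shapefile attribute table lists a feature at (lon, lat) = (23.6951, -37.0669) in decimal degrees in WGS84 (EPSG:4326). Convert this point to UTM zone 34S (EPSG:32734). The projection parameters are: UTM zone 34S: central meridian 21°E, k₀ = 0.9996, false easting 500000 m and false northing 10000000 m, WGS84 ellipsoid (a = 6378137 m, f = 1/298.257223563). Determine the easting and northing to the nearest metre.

E 739614 m, N 5894308 m

Zone 34 central meridian λ₀ = 6×34 − 183 = 21°; Δλ = +2.6951°.
Transverse Mercator on WGS84 with k₀ = 0.9996 gives E = 739613.522 m, N = 5894307.926 m.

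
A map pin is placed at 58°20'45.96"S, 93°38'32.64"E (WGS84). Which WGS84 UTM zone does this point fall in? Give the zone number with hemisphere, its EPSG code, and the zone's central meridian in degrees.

Zone 46S (EPSG:32746), central meridian 93°

UTM zone = ⌊(λ + 180)/6⌋ + 1; 93.6424° ∈ [90°, 96°) → zone 46.
Hemisphere: S (φ < 0).
Central meridian λ₀ = 6×46 − 183 = 93°.
EPSG code: 32746.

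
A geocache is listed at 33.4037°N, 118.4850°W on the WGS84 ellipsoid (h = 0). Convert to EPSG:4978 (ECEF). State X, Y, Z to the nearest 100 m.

X -2542000 m, Y -4684700 m, Z 3491400 m

WGS84: a = 6378137 m, e² = 0.006694380; N(φ) = a/√(1−e²sin²φ) = 6384617.448 m.
X = (N+h)·cosφ·cosλ = -2542009.428 m; Y = (N+h)·cosφ·sinλ = -4684723.306 m; Z = (N(1−e²)+h)·sinφ = 3491422.707 m.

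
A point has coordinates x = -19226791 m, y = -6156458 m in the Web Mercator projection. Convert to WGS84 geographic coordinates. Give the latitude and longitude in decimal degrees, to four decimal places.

lat -48.2973°, lon -172.7172°

R = 6378137 m. λ = x/R = -172.71720220°.
φ = 2·arctan(exp(y/R)) − 90° = 2·arctan(0.38089) − 90° = -48.29729851°.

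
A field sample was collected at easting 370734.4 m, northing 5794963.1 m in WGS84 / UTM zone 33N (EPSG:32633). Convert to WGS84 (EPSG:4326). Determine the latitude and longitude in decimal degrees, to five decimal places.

lat 52.28980°, lon 13.10470°

Zone 33N: λ₀ = 15°, k₀ = 0.9996, false easting 500000 m.
Meridian distance M = (N − FN)/k₀ = 5797282.0 m.
Inverse transverse Mercator on WGS84 gives φ = 52.28980030°, λ = 13.10469983°.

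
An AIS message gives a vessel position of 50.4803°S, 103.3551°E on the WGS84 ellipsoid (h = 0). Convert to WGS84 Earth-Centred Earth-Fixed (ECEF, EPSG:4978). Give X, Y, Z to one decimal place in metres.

WGS84: a = 6378137 m, e² = 0.006694380; N(φ) = a/√(1−e²sin²φ) = 6390879.069 m.
X = (N+h)·cosφ·cosλ = -939370.569 m; Y = (N+h)·cosφ·sinλ = 3956816.745 m; Z = (N(1−e²)+h)·sinφ = -4896958.371 m.

X -939370.6 m, Y 3956816.7 m, Z -4896958.4 m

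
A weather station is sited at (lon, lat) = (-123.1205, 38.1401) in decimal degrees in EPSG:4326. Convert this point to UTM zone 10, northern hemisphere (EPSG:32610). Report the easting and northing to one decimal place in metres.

Zone 10 central meridian λ₀ = 6×10 − 183 = -123°; Δλ = -0.1205°.
Transverse Mercator on WGS84 with k₀ = 0.9996 gives E = 489440.579 m, N = 4221366.449 m.

E 489440.6 m, N 4221366.4 m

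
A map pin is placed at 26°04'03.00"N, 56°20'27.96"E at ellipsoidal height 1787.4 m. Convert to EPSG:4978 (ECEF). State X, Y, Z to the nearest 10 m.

X 3178410 m, Y 4773240 m, Z 2786570 m

WGS84: a = 6378137 m, e² = 0.006694380; N(φ) = a/√(1−e²sin²φ) = 6382263.429 m.
X = (N+h)·cosφ·cosλ = 3178413.142 m; Y = (N+h)·cosφ·sinλ = 4773243.488 m; Z = (N(1−e²)+h)·sinφ = 2786566.834 m.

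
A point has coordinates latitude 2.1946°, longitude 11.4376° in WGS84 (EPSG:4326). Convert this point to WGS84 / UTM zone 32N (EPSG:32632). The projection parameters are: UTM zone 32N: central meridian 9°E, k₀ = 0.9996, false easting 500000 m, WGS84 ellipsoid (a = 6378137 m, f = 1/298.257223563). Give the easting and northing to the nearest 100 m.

E 771100 m, N 242800 m

Zone 32 central meridian λ₀ = 6×32 − 183 = 9°; Δλ = +2.4376°.
Transverse Mercator on WGS84 with k₀ = 0.9996 gives E = 771128.344 m, N = 242791.389 m.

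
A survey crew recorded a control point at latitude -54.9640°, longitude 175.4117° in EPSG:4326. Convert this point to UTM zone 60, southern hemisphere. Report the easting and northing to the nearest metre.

E 398312 m, N 3908060 m

Zone 60 central meridian λ₀ = 6×60 − 183 = 177°; Δλ = -1.5883°.
Transverse Mercator on WGS84 with k₀ = 0.9996 gives E = 398312.264 m, N = 3908060.446 m.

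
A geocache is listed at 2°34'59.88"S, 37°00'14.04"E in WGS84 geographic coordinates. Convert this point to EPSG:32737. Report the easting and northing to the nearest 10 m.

E 278060 m, N 9714290 m

Zone 37 central meridian λ₀ = 6×37 − 183 = 39°; Δλ = -1.9961°.
Transverse Mercator on WGS84 with k₀ = 0.9996 gives E = 278063.245 m, N = 9714291.490 m.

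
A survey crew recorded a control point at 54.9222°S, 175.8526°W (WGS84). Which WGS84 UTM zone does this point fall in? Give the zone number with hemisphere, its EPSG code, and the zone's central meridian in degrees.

Zone 1S (EPSG:32701), central meridian -177°

UTM zone = ⌊(λ + 180)/6⌋ + 1; -175.8526° ∈ [-180°, -174°) → zone 1.
Hemisphere: S (φ < 0).
Central meridian λ₀ = 6×1 − 183 = -177°.
EPSG code: 32701.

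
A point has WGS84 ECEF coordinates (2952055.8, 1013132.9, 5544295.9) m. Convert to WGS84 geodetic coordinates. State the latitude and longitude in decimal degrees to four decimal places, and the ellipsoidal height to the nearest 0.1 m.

λ = atan2(Y, X) = 18.94200087°; p = √(X²+Y²) = 3121069.0 m.
Bowring's method on WGS84 (a = 6378137 m, b = 6356752.314 m) gives φ = 60.78759999°, h = 533.565 m.

lat 60.7876°, lon 18.9420°, h 533.6 m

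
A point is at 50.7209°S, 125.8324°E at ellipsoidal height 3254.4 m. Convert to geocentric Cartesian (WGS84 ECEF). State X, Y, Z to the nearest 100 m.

WGS84: a = 6378137 m, e² = 0.006694380; N(φ) = a/√(1−e²sin²φ) = 6390967.541 m.
X = (N+h)·cosφ·cosλ = -2369865.968 m; Y = (N+h)·cosφ·sinλ = 3281986.778 m; Z = (N(1−e²)+h)·sinφ = -4916465.519 m.

X -2369900 m, Y 3282000 m, Z -4916500 m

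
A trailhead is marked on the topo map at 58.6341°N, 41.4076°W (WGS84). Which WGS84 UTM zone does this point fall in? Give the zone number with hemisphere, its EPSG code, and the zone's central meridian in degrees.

UTM zone = ⌊(λ + 180)/6⌋ + 1; -41.4076° ∈ [-42°, -36°) → zone 24.
Hemisphere: N (φ ≥ 0).
Central meridian λ₀ = 6×24 − 183 = -39°.
EPSG code: 32624.

Zone 24N (EPSG:32624), central meridian -39°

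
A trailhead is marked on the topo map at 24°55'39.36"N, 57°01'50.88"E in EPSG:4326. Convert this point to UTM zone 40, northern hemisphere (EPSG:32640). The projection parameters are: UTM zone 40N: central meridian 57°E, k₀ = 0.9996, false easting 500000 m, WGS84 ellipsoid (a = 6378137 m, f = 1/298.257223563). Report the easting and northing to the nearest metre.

Zone 40 central meridian λ₀ = 6×40 − 183 = 57°; Δλ = +0.0308°.
Transverse Mercator on WGS84 with k₀ = 0.9996 gives E = 503109.838 m, N = 2756931.390 m.

E 503110 m, N 2756931 m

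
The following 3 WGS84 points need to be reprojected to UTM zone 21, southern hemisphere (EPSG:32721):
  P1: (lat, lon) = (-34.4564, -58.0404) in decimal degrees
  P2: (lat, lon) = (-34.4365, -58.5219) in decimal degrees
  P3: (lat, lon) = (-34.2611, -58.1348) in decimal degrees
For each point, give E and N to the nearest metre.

UTM zone 21S: λ₀ = -57°, k₀ = 0.9996.
P1 (-34.4564°, -58.0404°) → (404436.301, 6186746.485) m.
P2 (-34.4365°, -58.5219°) → (360172.814, 6188393.746) m.
P3 (-34.2611°, -58.1348°) → (395522.881, 6208310.646) m.

P1: E 404436 m, N 6186746 m; P2: E 360173 m, N 6188394 m; P3: E 395523 m, N 6208311 m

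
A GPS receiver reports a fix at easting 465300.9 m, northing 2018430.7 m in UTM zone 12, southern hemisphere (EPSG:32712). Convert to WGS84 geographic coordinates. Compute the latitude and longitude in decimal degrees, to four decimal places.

lat -71.9314°, lon -112.0024°

Zone 12S: λ₀ = -111°, k₀ = 0.9996, false easting 500000 m, false northing 10000000 m.
Meridian distance M = (N − FN)/k₀ = -7984763.2 m.
Inverse transverse Mercator on WGS84 gives φ = -71.93139955°, λ = -112.00240072°.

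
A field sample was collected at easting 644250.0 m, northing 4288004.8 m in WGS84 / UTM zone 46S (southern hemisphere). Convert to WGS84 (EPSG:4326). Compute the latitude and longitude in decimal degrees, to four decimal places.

Zone 46S: λ₀ = 93°, k₀ = 0.9996, false easting 500000 m, false northing 10000000 m.
Meridian distance M = (N − FN)/k₀ = -5714280.9 m.
Inverse transverse Mercator on WGS84 gives φ = -51.54059969°, λ = 95.08010043°.

lat -51.5406°, lon 95.0801°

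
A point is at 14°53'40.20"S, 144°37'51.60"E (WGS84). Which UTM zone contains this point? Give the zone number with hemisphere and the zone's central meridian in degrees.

Zone 55S, central meridian 147°

UTM zone = ⌊(λ + 180)/6⌋ + 1; 144.6310° ∈ [144°, 150°) → zone 55.
Hemisphere: S (φ < 0).
Central meridian λ₀ = 6×55 − 183 = 147°.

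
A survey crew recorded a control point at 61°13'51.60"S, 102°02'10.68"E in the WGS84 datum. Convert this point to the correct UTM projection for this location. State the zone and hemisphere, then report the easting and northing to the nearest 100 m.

Zone 48S: E 340900 m, N 3207900 m

Longitude 102.0363° lies in the 6° band [102°, 108°), giving zone 48; latitude is south of the equator, so 48S.
Zone 48 central meridian λ₀ = 6×48 − 183 = 105°; Δλ = -2.9637°.
Transverse Mercator on WGS84 with k₀ = 0.9996 gives E = 340909.252 m, N = 3207874.485 m.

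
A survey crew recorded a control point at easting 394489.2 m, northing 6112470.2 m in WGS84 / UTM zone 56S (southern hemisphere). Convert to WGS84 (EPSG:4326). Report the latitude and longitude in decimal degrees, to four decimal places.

Zone 56S: λ₀ = 153°, k₀ = 0.9996, false easting 500000 m, false northing 10000000 m.
Meridian distance M = (N − FN)/k₀ = -3889085.4 m.
Inverse transverse Mercator on WGS84 gives φ = -35.12509960°, λ = 151.84199987°.

lat -35.1251°, lon 151.8420°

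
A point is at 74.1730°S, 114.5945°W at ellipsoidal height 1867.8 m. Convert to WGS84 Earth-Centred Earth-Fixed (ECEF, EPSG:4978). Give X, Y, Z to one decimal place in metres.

WGS84: a = 6378137 m, e² = 0.006694380; N(φ) = a/√(1−e²sin²φ) = 6397990.144 m.
X = (N+h)·cosφ·cosλ = -726447.719 m; Y = (N+h)·cosφ·sinλ = -1587101.932 m; Z = (N(1−e²)+h)·sinφ = -6116029.774 m.

X -726447.7 m, Y -1587101.9 m, Z -6116029.8 m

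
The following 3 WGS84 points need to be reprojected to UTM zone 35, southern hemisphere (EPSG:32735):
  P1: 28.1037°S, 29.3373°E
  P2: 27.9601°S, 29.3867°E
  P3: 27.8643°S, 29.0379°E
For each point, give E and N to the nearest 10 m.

P1: E 729620 m, N 6889100 m; P2: E 734790 m, N 6904920 m; P3: E 700650 m, N 6916160 m

UTM zone 35S: λ₀ = 27°, k₀ = 0.9996.
P1 (-28.1037°, 29.3373°) → (729624.534, 6889103.071) m.
P2 (-27.9601°, 29.3867°) → (734791.067, 6904923.882) m.
P3 (-27.8643°, 29.0379°) → (700645.913, 6916161.464) m.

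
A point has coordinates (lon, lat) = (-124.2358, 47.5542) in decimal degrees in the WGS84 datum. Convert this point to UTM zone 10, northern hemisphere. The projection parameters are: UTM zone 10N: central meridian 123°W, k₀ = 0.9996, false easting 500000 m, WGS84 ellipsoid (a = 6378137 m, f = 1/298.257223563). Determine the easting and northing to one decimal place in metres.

E 407024.1 m, N 5267493.3 m

Zone 10 central meridian λ₀ = 6×10 − 183 = -123°; Δλ = -1.2358°.
Transverse Mercator on WGS84 with k₀ = 0.9996 gives E = 407024.126 m, N = 5267493.294 m.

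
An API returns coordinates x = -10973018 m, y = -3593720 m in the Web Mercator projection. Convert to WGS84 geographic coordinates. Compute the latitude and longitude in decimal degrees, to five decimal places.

lat -30.69900°, lon -98.57230°

R = 6378137 m. λ = x/R = -98.57229782°.
φ = 2·arctan(exp(y/R)) − 90° = 2·arctan(0.56925) − 90° = -30.69900038°.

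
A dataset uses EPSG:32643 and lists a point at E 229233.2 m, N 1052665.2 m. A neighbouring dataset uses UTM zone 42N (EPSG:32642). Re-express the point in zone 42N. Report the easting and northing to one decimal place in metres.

UTM 43N → geographic: φ = 9.51419999°, λ = 72.53370008°.
UTM 42N (λ₀ = 69°) forward: E = 888073.258 m, N = 1053681.454 m.

E 888073.3 m, N 1053681.5 m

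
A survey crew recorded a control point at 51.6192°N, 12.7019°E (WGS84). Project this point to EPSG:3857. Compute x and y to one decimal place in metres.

x 1413969.0 m, y 6731562.6 m

Web Mercator is spherical with R = a = 6378137 m.
x = R·λ = 6378137 × 0.221689976 = 1413969.040 m.
y = R·ln tan(π/4 + φ/2) = 6378137 × 1.055412049 = 6731562.639 m.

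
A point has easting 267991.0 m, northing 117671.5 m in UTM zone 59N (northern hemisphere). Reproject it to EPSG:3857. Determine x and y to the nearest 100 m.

x 18803500 m, y 118400 m

Unproject from UTM 59N (λ₀ = 171°) → φ = 1.06390040°, λ = 168.91509964°.
Web Mercator (R = 6378137 m): x = 18803542.879 m, y = 118439.657 m.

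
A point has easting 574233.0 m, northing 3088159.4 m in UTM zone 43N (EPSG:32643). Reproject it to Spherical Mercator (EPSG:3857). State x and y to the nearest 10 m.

Unproject from UTM 43N (λ₀ = 75°) → φ = 27.91630036°, λ = 75.75440042°.
Web Mercator (R = 6378137 m): x = 8432941.280 m, y = 3238425.272 m.

x 8432940 m, y 3238430 m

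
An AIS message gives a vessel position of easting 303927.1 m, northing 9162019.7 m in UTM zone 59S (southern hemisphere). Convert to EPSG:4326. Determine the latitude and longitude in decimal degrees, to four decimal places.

Zone 59S: λ₀ = 171°, k₀ = 0.9996, false easting 500000 m, false northing 10000000 m.
Meridian distance M = (N − FN)/k₀ = -838315.6 m.
Inverse transverse Mercator on WGS84 gives φ = -7.57739981°, λ = 169.22280031°.

lat -7.5774°, lon 169.2228°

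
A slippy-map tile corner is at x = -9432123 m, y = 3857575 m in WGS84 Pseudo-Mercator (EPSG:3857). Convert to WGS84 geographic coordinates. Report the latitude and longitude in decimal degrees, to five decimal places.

R = 6378137 m. λ = x/R = -84.73020253°.
φ = 2·arctan(exp(y/R)) − 90° = 2·arctan(1.83091) − 90° = 32.71529634°.

lat 32.71530°, lon -84.73020°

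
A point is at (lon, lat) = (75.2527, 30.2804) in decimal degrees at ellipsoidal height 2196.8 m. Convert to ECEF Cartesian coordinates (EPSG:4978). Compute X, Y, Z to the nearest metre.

X 1403763 m, Y 5332886 m, Z 3198363 m

WGS84: a = 6378137 m, e² = 0.006694380; N(φ) = a/√(1−e²sin²φ) = 6383571.884 m.
X = (N+h)·cosφ·cosλ = 1403762.869 m; Y = (N+h)·cosφ·sinλ = 5332885.541 m; Z = (N(1−e²)+h)·sinφ = 3198362.559 m.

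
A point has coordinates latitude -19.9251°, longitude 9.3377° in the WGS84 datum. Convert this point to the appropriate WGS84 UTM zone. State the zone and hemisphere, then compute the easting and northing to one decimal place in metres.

Longitude 9.3377° lies in the 6° band [6°, 12°), giving zone 32; latitude is south of the equator, so 32S.
Zone 32 central meridian λ₀ = 6×32 − 183 = 9°; Δλ = +0.3377°.
Transverse Mercator on WGS84 with k₀ = 0.9996 gives E = 535342.022 m, N = 7796771.597 m.

Zone 32S: E 535342.0 m, N 7796771.6 m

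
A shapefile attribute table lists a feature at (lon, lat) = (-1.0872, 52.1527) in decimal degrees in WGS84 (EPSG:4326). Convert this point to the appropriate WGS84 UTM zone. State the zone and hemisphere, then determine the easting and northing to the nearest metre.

Longitude -1.0872° lies in the 6° band [-6°, 0°), giving zone 30; latitude is north of the equator, so 30N.
Zone 30 central meridian λ₀ = 6×30 − 183 = -3°; Δλ = +1.9128°.
Transverse Mercator on WGS84 with k₀ = 0.9996 gives E = 630861.505 m, N = 5779747.340 m.

Zone 30N: E 630862 m, N 5779747 m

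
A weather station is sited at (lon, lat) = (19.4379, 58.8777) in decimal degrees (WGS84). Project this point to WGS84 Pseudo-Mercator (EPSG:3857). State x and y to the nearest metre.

x 2163817 m, y 8154000 m

Web Mercator is spherical with R = a = 6378137 m.
x = R·λ = 6378137 × 0.339255355 = 2163817.130 m.
y = R·ln tan(π/4 + φ/2) = 6378137 × 1.278429733 = 8153999.985 m.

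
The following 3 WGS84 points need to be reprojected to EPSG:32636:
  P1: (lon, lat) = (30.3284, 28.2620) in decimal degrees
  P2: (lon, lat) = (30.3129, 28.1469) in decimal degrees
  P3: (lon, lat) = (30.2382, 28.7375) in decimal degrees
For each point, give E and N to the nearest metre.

P1: E 237907 m, N 3129121 m; P2: E 236103 m, N 3116396 m; P3: E 230267 m, N 3182031 m

UTM zone 36N: λ₀ = 33°, k₀ = 0.9996.
P1 (28.2620°, 30.3284°) → (237906.862, 3129120.692) m.
P2 (28.1469°, 30.3129°) → (236102.638, 3116395.989) m.
P3 (28.7375°, 30.2382°) → (230267.492, 3182030.599) m.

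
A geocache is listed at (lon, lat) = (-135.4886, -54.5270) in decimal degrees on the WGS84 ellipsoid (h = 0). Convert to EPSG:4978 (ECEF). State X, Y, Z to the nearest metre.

X -2645356 m, Y -2600619 m, Z -5171005 m

WGS84: a = 6378137 m, e² = 0.006694380; N(φ) = a/√(1−e²sin²φ) = 6392343.504 m.
X = (N+h)·cosφ·cosλ = -2645356.464 m; Y = (N+h)·cosφ·sinλ = -2600619.382 m; Z = (N(1−e²)+h)·sinφ = -5171004.761 m.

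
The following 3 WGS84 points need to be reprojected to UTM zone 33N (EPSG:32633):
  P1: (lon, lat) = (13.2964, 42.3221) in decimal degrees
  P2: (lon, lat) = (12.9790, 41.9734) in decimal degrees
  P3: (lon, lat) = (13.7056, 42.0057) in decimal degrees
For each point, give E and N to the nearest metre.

UTM zone 33N: λ₀ = 15°, k₀ = 0.9996.
P1 (42.3221°, 13.2964°) → (359623.681, 4686944.973) m.
P2 (41.9734°, 12.9790°) → (332552.172, 4648798.357) m.
P3 (42.0057°, 13.7056°) → (392809.469, 4651219.435) m.

P1: E 359624 m, N 4686945 m; P2: E 332552 m, N 4648798 m; P3: E 392809 m, N 4651219 m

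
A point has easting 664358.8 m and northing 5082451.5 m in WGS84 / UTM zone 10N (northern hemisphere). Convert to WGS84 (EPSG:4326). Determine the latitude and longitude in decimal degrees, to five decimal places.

Zone 10N: λ₀ = -123°, k₀ = 0.9996, false easting 500000 m.
Meridian distance M = (N − FN)/k₀ = 5084485.3 m.
Inverse transverse Mercator on WGS84 gives φ = 45.87600040°, λ = -120.88209938°.

lat 45.87600°, lon -120.88210°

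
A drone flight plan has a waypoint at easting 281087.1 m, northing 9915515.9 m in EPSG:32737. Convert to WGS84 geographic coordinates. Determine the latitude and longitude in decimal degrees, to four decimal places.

Zone 37S: λ₀ = 39°, k₀ = 0.9996, false easting 500000 m, false northing 10000000 m.
Meridian distance M = (N − FN)/k₀ = -84517.9 m.
Inverse transverse Mercator on WGS84 gives φ = -0.76390029°, λ = 37.03290036°.

lat -0.7639°, lon 37.0329°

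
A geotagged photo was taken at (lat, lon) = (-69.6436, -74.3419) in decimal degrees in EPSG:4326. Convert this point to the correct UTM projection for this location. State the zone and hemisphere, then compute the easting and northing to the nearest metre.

Longitude -74.3419° lies in the 6° band [-78°, -72°), giving zone 18; latitude is south of the equator, so 18S.
Zone 18 central meridian λ₀ = 6×18 − 183 = -75°; Δλ = +0.6581°.
Transverse Mercator on WGS84 with k₀ = 0.9996 gives E = 525548.566 m, N = 2273733.295 m.

Zone 18S: E 525549 m, N 2273733 m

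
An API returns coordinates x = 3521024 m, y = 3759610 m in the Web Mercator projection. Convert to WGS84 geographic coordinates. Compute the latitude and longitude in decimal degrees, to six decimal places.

lat 31.971804°, lon 31.629897°

R = 6378137 m. λ = x/R = 31.62989675°.
φ = 2·arctan(exp(y/R)) − 90° = 2·arctan(1.80300) − 90° = 31.97180375°.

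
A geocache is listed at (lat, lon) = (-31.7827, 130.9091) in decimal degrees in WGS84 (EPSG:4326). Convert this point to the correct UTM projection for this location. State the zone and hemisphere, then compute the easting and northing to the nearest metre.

Longitude 130.9091° lies in the 6° band [126°, 132°), giving zone 52; latitude is south of the equator, so 52S.
Zone 52 central meridian λ₀ = 6×52 − 183 = 129°; Δλ = +1.9091°.
Transverse Mercator on WGS84 with k₀ = 0.9996 gives E = 680763.691 m, N = 6482063.427 m.

Zone 52S: E 680764 m, N 6482063 m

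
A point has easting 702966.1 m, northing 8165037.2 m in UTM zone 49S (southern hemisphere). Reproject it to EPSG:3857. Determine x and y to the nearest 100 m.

x 12568200 m, y -1872900 m

Unproject from UTM 49S (λ₀ = 111°) → φ = -16.58819990°, λ = 112.90240032°.
Web Mercator (R = 6378137 m): x = 12568237.713 m, y = -1872941.268 m.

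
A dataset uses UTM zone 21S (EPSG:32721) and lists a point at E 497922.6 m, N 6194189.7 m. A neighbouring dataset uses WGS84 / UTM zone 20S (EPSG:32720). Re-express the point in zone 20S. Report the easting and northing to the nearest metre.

E 1049803 m, N 6177955 m

UTM 21S → geographic: φ = -34.39370012°, λ = -57.02260018°.
UTM 20S (λ₀ = -63°) forward: E = 1049803.179 m, N = 6177954.624 m.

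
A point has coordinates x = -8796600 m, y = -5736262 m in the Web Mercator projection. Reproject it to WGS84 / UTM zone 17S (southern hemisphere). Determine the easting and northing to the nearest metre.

E 653982 m, N 4934691 m

Web Mercator inverse (R = 6378137 m) → φ = -45.72420191°, λ = -79.02120228°.
UTM 17S forward: E = 653981.646 m, N = 4934690.640 m.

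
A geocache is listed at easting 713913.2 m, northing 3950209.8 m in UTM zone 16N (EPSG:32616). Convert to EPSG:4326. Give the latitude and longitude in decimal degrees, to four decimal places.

lat 35.6726°, lon -84.6365°

Zone 16N: λ₀ = -87°, k₀ = 0.9996, false easting 500000 m.
Meridian distance M = (N − FN)/k₀ = 3951790.5 m.
Inverse transverse Mercator on WGS84 gives φ = 35.67260042°, λ = -84.63649994°.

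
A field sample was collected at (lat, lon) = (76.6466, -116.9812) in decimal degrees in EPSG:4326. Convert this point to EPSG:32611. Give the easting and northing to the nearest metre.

Zone 11 central meridian λ₀ = 6×11 − 183 = -117°; Δλ = +0.0188°.
Transverse Mercator on WGS84 with k₀ = 0.9996 gives E = 500484.692 m, N = 8507337.097 m.

E 500485 m, N 8507337 m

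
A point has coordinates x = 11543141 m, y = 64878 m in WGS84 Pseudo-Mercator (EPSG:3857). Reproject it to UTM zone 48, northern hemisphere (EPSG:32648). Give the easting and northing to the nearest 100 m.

E 354600 m, N 64400 m

Web Mercator inverse (R = 6378137 m) → φ = 0.58279894°, λ = 103.69379987°.
UTM 48N forward: E = 354647.424 m, N = 64433.671 m.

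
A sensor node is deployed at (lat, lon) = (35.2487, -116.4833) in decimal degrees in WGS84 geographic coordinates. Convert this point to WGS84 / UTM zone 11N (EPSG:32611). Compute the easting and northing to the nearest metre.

E 547007 m, N 3900746 m

Zone 11 central meridian λ₀ = 6×11 − 183 = -117°; Δλ = +0.5167°.
Transverse Mercator on WGS84 with k₀ = 0.9996 gives E = 547006.841 m, N = 3900745.843 m.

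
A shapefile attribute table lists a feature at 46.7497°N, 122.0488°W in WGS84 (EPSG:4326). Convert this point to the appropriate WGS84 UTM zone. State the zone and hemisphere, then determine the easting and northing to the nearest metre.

Zone 10N: E 572652 m, N 5177789 m

Longitude -122.0488° lies in the 6° band [-126°, -120°), giving zone 10; latitude is north of the equator, so 10N.
Zone 10 central meridian λ₀ = 6×10 − 183 = -123°; Δλ = +0.9512°.
Transverse Mercator on WGS84 with k₀ = 0.9996 gives E = 572652.351 m, N = 5177789.067 m.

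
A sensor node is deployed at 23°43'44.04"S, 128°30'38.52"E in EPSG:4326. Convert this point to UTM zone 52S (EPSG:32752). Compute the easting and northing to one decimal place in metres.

Zone 52 central meridian λ₀ = 6×52 − 183 = 129°; Δλ = -0.4893°.
Transverse Mercator on WGS84 with k₀ = 0.9996 gives E = 450128.660 m, N = 7375701.781 m.

E 450128.7 m, N 7375701.8 m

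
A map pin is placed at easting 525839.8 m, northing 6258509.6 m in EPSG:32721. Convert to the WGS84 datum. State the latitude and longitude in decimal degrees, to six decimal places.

lat -33.813300°, lon -56.720800°

Zone 21S: λ₀ = -57°, k₀ = 0.9996, false easting 500000 m, false northing 10000000 m.
Meridian distance M = (N − FN)/k₀ = -3742987.6 m.
Inverse transverse Mercator on WGS84 gives φ = -33.81329998°, λ = -56.72080027°.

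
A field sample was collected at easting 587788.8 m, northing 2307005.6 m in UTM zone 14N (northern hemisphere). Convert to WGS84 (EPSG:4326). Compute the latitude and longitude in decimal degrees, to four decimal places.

Zone 14N: λ₀ = -99°, k₀ = 0.9996, false easting 500000 m.
Meridian distance M = (N − FN)/k₀ = 2307928.8 m.
Inverse transverse Mercator on WGS84 gives φ = 20.86110039°, λ = -98.15609995°.

lat 20.8611°, lon -98.1561°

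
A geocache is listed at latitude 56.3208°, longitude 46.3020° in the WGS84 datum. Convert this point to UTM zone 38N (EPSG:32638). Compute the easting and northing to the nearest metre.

Zone 38 central meridian λ₀ = 6×38 − 183 = 45°; Δλ = +1.3020°.
Transverse Mercator on WGS84 with k₀ = 0.9996 gives E = 580526.308 m, N = 6242546.124 m.

E 580526 m, N 6242546 m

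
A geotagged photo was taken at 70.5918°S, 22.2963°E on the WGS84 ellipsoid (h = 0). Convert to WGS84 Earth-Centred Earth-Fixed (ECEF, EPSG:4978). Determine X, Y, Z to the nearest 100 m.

WGS84: a = 6378137 m, e² = 0.006694380; N(φ) = a/√(1−e²sin²φ) = 6397213.729 m.
X = (N+h)·cosφ·cosλ = 1966834.501 m; Y = (N+h)·cosφ·sinλ = 806509.243 m; Z = (N(1−e²)+h)·sinφ = -5993300.933 m.

X 1966800 m, Y 806500 m, Z -5993300 m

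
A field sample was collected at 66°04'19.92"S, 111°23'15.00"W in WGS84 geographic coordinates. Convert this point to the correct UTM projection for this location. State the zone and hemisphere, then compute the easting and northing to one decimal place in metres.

Longitude -111.3875° lies in the 6° band [-114°, -108°), giving zone 12; latitude is south of the equator, so 12S.
Zone 12 central meridian λ₀ = 6×12 − 183 = -111°; Δλ = -0.3875°.
Transverse Mercator on WGS84 with k₀ = 0.9996 gives E = 482462.531 m, N = 2671988.093 m.

Zone 12S: E 482462.5 m, N 2671988.1 m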